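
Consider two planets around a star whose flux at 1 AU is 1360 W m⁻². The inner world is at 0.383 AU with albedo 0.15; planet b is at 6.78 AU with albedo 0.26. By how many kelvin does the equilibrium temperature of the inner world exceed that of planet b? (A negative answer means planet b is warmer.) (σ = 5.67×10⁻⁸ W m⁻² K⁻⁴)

T_eq = [S₀(1−A)/(4σd²)]^(1/4), so T ∝ (1−A)^(1/4) / √d.
T₁ = [1360×0.85/(4×5.67×10⁻⁸×0.383²)]^(1/4) = 431.75 K.
T₂ = [1360×0.74/(4×5.67×10⁻⁸×6.78²)]^(1/4) = 99.12 K.

ΔT ≈ 332.6 K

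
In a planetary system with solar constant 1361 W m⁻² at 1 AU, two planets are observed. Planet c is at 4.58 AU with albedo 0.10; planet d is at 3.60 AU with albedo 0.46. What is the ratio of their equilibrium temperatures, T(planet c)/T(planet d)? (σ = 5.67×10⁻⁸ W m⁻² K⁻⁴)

T_eq = [S₀(1−A)/(4σd²)]^(1/4), so T ∝ (1−A)^(1/4) / √d.
T₁ = [1361×0.90/(4×5.67×10⁻⁸×4.58²)]^(1/4) = 126.67 K.
T₂ = [1361×0.54/(4×5.67×10⁻⁸×3.60²)]^(1/4) = 125.75 K.

T₁/T₂ ≈ 1.007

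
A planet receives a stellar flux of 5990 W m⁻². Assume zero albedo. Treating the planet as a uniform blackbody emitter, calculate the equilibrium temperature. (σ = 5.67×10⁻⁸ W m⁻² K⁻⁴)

T_eq ≈ 403 K

Energy balance: absorbed = emitted ⇒ πR²·S(1−A) = 4πR²·σT_eq⁴, so T_eq⁴ = S(1−A)/(4σ).
T_eq = [5990 × 1.00 / (4 × 5.67×10⁻⁸)]^(1/4) = (2.64×10¹⁰)^(1/4) = 403 K.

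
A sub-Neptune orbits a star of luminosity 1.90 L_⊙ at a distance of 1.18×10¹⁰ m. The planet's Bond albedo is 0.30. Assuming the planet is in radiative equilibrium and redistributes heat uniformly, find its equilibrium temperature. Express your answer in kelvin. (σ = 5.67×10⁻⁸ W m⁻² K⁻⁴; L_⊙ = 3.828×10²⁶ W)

L = 1.90 × 3.828×10²⁶ = 7.27×10²⁶ W.
Flux: S = L/(4πd²) = 7.27×10²⁶/(4π×(1.18×10¹⁰)²) = 4.16×10⁵ W m⁻².
Energy balance: absorbed = emitted ⇒ πR²·S(1−A) = 4πR²·σT_eq⁴, so T_eq⁴ = S(1−A)/(4σ).
T_eq = [4.16×10⁵ × 0.70 / (4 × 5.67×10⁻⁸)]^(1/4) = (1.28×10¹²)^(1/4) = 1060 K.

T_eq ≈ 1060 K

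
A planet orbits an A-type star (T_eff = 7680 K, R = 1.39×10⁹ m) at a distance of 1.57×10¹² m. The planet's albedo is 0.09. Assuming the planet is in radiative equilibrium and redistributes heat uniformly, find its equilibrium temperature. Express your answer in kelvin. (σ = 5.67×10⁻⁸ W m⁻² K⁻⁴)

T_eq ≈ 158 K

L = 4πR_⋆²σT_⋆⁴ = 4π(1.39×10⁹)² × 5.67×10⁻⁸ × (7680)⁴ = 4.79×10²⁷ W.
S = L/(4πd²) = 155 W m⁻².
Energy balance: absorbed = emitted ⇒ πR²·S(1−A) = 4πR²·σT_eq⁴, so T_eq⁴ = S(1−A)/(4σ).
T_eq = [155 × 0.91 / (4 × 5.67×10⁻⁸)]^(1/4) = (6.20×10⁸)^(1/4) = 158 K.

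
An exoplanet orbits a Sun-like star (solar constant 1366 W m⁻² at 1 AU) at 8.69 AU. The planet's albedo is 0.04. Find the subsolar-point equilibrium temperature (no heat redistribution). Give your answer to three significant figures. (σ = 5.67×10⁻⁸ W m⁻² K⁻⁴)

T_ss ≈ 132 K

Flux at 8.69 AU: S = 1366/8.69² = 18.1 W m⁻².
At the subsolar point the surface absorbs S(1−A) and emits σT⁴ per unit area — no factor of 4, since only the local patch is in balance.
T = [18.1 × 0.96 / 5.67×10⁻⁸]^(1/4) = (3.06×10⁸)^(1/4) = 132 K.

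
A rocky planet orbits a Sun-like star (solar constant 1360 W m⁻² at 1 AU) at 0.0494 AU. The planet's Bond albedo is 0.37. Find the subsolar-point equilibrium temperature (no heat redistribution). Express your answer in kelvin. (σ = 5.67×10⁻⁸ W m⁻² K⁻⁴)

Flux at 0.0494 AU: S = 1360/0.0494² = 5.57×10⁵ W m⁻².
At the subsolar point the surface absorbs S(1−A) and emits σT⁴ per unit area — no factor of 4, since only the local patch is in balance.
T = [5.57×10⁵ × 0.63 / 5.67×10⁻⁸]^(1/4) = (6.19×10¹²)^(1/4) = 1580 K.

T_ss ≈ 1580 K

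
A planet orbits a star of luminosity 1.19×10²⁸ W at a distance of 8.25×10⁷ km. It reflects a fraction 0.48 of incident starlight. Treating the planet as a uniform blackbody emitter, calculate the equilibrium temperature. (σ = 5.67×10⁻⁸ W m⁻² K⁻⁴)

d = 8.25×10⁷ km = 8.25×10¹⁰ m.
Flux: S = L/(4πd²) = 1.19×10²⁸/(4π×(8.25×10¹⁰)²) = 1.39×10⁵ W m⁻².
Energy balance: absorbed = emitted ⇒ πR²·S(1−A) = 4πR²·σT_eq⁴, so T_eq⁴ = S(1−A)/(4σ).
T_eq = [1.39×10⁵ × 0.52 / (4 × 5.67×10⁻⁸)]^(1/4) = (3.19×10¹¹)^(1/4) = 752 K.

T_eq ≈ 752 K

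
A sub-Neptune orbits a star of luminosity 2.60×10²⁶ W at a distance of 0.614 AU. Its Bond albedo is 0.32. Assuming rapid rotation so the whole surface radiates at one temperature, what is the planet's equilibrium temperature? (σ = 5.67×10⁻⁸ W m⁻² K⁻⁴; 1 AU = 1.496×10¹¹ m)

T_eq ≈ 293 K

d = 0.614 AU = 9.19×10¹⁰ m.
Flux: S = L/(4πd²) = 2.60×10²⁶/(4π×(9.19×10¹⁰)²) = 2450 W m⁻².
Energy balance: absorbed = emitted ⇒ πR²·S(1−A) = 4πR²·σT_eq⁴, so T_eq⁴ = S(1−A)/(4σ).
T_eq = [2450 × 0.68 / (4 × 5.67×10⁻⁸)]^(1/4) = (7.35×10⁹)^(1/4) = 293 K.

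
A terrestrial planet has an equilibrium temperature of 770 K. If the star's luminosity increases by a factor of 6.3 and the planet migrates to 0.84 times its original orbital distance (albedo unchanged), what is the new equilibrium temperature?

T_eq ∝ L^(1/4) · d^(−1/2).
T′ = 770 × 6.3^(1/4) / 0.84^(1/2) = 1330 K.

T_eq ≈ 1330 K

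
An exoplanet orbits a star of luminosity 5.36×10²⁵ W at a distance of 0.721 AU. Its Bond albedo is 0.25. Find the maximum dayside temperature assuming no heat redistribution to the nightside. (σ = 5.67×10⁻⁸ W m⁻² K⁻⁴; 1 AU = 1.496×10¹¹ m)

d = 0.721 AU = 1.08×10¹¹ m.
Flux: S = L/(4πd²) = 5.36×10²⁵/(4π×(1.08×10¹¹)²) = 367 W m⁻².
With no redistribution each surface element balances locally: S(1−A) = σT⁴.
T = [367 × 0.75 / 5.67×10⁻⁸]^(1/4) = (4.85×10⁹)^(1/4) = 264 K.

T_ss ≈ 264 K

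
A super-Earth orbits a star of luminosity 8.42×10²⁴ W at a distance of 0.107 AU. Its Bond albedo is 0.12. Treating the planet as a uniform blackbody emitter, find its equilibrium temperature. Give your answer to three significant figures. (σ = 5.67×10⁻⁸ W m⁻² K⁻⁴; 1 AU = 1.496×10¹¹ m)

d = 0.107 AU = 1.60×10¹⁰ m.
Flux: S = L/(4πd²) = 8.42×10²⁴/(4π×(1.60×10¹⁰)²) = 2610 W m⁻².
Energy balance: absorbed = emitted ⇒ πR²·S(1−A) = 4πR²·σT_eq⁴, so T_eq⁴ = S(1−A)/(4σ).
T_eq = [2610 × 0.88 / (4 × 5.67×10⁻⁸)]^(1/4) = (1.01×10¹⁰)^(1/4) = 317 K.

T_eq ≈ 317 K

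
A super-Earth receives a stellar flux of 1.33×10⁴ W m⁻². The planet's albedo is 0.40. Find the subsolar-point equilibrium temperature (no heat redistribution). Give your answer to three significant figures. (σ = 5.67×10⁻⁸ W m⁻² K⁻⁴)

At the subsolar point the surface absorbs S(1−A) and emits σT⁴ per unit area — no factor of 4, since only the local patch is in balance.
T = [1.33×10⁴ × 0.60 / 5.67×10⁻⁸]^(1/4) = (1.41×10¹¹)^(1/4) = 612 K.

T_ss ≈ 612 K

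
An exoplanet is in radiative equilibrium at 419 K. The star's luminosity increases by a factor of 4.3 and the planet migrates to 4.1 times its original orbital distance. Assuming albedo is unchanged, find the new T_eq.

T_eq ≈ 298 K

T_eq ∝ L^(1/4) · d^(−1/2).
T′ = 419 × 4.3^(1/4) / 4.1^(1/2) = 298 K.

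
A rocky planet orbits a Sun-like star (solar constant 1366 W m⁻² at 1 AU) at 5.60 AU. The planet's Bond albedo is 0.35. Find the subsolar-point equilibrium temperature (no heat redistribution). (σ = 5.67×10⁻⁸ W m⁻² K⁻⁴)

Flux at 5.60 AU: S = 1366/5.60² = 43.6 W m⁻².
At the subsolar point the surface absorbs S(1−A) and emits σT⁴ per unit area — no factor of 4, since only the local patch is in balance.
T = [43.6 × 0.65 / 5.67×10⁻⁸]^(1/4) = (4.99×10⁸)^(1/4) = 149 K.

T_ss ≈ 149 K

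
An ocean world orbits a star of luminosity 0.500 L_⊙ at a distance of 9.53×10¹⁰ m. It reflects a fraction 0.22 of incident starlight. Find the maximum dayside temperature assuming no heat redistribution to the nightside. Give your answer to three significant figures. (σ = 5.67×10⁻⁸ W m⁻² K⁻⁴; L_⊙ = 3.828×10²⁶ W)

T_ss ≈ 390 K

L = 0.500 × 3.828×10²⁶ = 1.91×10²⁶ W.
Flux: S = L/(4πd²) = 1.91×10²⁶/(4π×(9.53×10¹⁰)²) = 1680 W m⁻².
With no redistribution each surface element balances locally: S(1−A) = σT⁴.
T = [1680 × 0.78 / 5.67×10⁻⁸]^(1/4) = (2.31×10¹⁰)^(1/4) = 390 K.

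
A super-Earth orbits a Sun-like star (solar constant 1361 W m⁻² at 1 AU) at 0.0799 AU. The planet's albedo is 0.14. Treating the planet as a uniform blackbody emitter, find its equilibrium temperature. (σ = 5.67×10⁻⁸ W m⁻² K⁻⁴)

T_eq ≈ 948 K

Flux at 0.0799 AU: S = 1361/0.0799² = 2.13×10⁵ W m⁻².
Energy balance: absorbed = emitted ⇒ πR²·S(1−A) = 4πR²·σT_eq⁴, so T_eq⁴ = S(1−A)/(4σ).
T_eq = [2.13×10⁵ × 0.86 / (4 × 5.67×10⁻⁸)]^(1/4) = (8.08×10¹¹)^(1/4) = 948 K.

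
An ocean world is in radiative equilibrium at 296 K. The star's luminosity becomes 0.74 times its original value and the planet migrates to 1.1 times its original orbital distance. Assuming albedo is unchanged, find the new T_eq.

T_eq ∝ L^(1/4) · d^(−1/2).
T′ = 296 × 0.74^(1/4) / 1.1^(1/2) = 262 K.

T_eq ≈ 262 K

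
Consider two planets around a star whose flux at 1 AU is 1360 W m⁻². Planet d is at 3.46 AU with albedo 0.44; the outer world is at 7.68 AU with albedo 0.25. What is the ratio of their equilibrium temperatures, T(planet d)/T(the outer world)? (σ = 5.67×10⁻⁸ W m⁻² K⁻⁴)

T_eq = [S₀(1−A)/(4σd²)]^(1/4), so T ∝ (1−A)^(1/4) / √d.
T₁ = [1360×0.56/(4×5.67×10⁻⁸×3.46²)]^(1/4) = 129.41 K.
T₂ = [1360×0.75/(4×5.67×10⁻⁸×7.68²)]^(1/4) = 93.45 K.

T₁/T₂ ≈ 1.385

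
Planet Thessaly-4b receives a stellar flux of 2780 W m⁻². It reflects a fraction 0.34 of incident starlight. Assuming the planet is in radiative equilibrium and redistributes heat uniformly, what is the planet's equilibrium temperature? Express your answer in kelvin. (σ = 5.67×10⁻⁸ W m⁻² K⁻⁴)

Energy balance: absorbed = emitted ⇒ πR²·S(1−A) = 4πR²·σT_eq⁴, so T_eq⁴ = S(1−A)/(4σ).
T_eq = [2780 × 0.66 / (4 × 5.67×10⁻⁸)]^(1/4) = (8.09×10⁹)^(1/4) = 300 K.

T_eq ≈ 300 K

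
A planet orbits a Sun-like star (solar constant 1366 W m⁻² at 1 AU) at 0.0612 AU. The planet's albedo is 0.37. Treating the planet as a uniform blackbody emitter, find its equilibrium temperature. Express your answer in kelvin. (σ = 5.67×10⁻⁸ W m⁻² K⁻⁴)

T_eq ≈ 1000 K

Flux at 0.0612 AU: S = 1366/0.0612² = 3.65×10⁵ W m⁻².
Energy balance: absorbed = emitted ⇒ πR²·S(1−A) = 4πR²·σT_eq⁴, so T_eq⁴ = S(1−A)/(4σ).
T_eq = [3.65×10⁵ × 0.63 / (4 × 5.67×10⁻⁸)]^(1/4) = (1.01×10¹²)^(1/4) = 1000 K.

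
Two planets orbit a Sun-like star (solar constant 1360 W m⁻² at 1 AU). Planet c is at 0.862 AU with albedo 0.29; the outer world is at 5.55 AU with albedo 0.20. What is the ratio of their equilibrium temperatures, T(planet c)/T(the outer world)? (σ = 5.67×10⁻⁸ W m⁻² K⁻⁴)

T₁/T₂ ≈ 2.463

T_eq = [S₀(1−A)/(4σd²)]^(1/4), so T ∝ (1−A)^(1/4) / √d.
T₁ = [1360×0.71/(4×5.67×10⁻⁸×0.862²)]^(1/4) = 275.13 K.
T₂ = [1360×0.80/(4×5.67×10⁻⁸×5.55²)]^(1/4) = 111.71 K.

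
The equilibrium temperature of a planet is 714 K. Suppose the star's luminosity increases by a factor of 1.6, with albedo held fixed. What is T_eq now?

T_eq ∝ L^(1/4) · d^(−1/2).
T′ = 714 × 1.6^(1/4) = 803 K.

T_eq ≈ 803 K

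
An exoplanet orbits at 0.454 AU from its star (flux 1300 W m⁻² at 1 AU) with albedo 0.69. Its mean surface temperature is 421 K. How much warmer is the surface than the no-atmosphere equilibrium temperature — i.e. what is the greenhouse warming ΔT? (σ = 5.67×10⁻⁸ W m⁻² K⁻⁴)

ΔT ≈ 116.3 K

S = 1300/0.454² = 6307 W m⁻².
T_eq = [S(1−A)/(4σ)]^(1/4) = [6307×0.31/(4×5.67×10⁻⁸)]^(1/4) = 304.7 K.
ΔT = T_surf − T_eq = 421 − 304.7.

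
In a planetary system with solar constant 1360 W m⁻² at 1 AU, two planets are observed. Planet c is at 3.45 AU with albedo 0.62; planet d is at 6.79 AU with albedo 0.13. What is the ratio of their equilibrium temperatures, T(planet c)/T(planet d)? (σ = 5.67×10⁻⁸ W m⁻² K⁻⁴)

T₁/T₂ ≈ 1.140

T_eq = [S₀(1−A)/(4σd²)]^(1/4), so T ∝ (1−A)^(1/4) / √d.
T₁ = [1360×0.38/(4×5.67×10⁻⁸×3.45²)]^(1/4) = 117.63 K.
T₂ = [1360×0.87/(4×5.67×10⁻⁸×6.79²)]^(1/4) = 103.14 K.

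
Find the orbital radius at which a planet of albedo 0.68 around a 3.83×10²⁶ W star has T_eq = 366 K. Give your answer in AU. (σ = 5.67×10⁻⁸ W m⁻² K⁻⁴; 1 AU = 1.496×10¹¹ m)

d ≈ 0.327 AU

From T_eq⁴ = L(1−A)/(16πσd²): d = √[L(1−A)/(16πσT_eq⁴)].
d = √[3.83×10²⁶ × 0.32 / (16π × 5.67×10⁻⁸ × (366)⁴)] = 4.90×10¹⁰ m = 0.327 AU.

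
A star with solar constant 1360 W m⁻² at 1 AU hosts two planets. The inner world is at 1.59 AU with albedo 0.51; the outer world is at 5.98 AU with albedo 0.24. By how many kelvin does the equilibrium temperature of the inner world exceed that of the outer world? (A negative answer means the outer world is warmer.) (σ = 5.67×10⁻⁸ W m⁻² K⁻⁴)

T_eq = [S₀(1−A)/(4σd²)]^(1/4), so T ∝ (1−A)^(1/4) / √d.
T₁ = [1360×0.49/(4×5.67×10⁻⁸×1.59²)]^(1/4) = 184.64 K.
T₂ = [1360×0.76/(4×5.67×10⁻⁸×5.98²)]^(1/4) = 106.25 K.

ΔT ≈ 78.4 K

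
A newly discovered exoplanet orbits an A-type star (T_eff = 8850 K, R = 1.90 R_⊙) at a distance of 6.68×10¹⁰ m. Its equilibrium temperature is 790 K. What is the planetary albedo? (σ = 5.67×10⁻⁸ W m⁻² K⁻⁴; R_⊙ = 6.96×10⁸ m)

R_⋆ = 1.90 × 6.96×10⁸ = 1.32×10⁹ m.
L = 4πR_⋆²σT_⋆⁴ = 4π(1.32×10⁹)² × 5.67×10⁻⁸ × (8850)⁴ = 7.64×10²⁷ W.
S = L/(4πd²) = 1.36×10⁵ W m⁻².
From T_eq⁴ = S(1−A)/(4σ): 1−A = 4σT_eq⁴/S.
1−A = 4 × 5.67×10⁻⁸ × (790)⁴ / 1.36×10⁵ = 0.648.

A ≈ 0.35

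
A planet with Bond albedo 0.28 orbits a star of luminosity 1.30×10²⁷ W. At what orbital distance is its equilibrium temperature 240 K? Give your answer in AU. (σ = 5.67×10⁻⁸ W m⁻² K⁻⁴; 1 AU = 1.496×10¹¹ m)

d ≈ 2.10 AU

From T_eq⁴ = L(1−A)/(16πσd²): d = √[L(1−A)/(16πσT_eq⁴)].
d = √[1.30×10²⁷ × 0.72 / (16π × 5.67×10⁻⁸ × (240)⁴)] = 3.15×10¹¹ m = 2.10 AU.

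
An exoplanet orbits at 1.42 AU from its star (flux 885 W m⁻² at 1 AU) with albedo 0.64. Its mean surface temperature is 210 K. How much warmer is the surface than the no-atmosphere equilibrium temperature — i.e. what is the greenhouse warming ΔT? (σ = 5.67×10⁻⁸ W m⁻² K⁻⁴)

ΔT ≈ 47.5 K

S = 885/1.42² = 438.9 W m⁻².
T_eq = [S(1−A)/(4σ)]^(1/4) = [438.9×0.36/(4×5.67×10⁻⁸)]^(1/4) = 162.5 K.
ΔT = T_surf − T_eq = 210 − 162.5.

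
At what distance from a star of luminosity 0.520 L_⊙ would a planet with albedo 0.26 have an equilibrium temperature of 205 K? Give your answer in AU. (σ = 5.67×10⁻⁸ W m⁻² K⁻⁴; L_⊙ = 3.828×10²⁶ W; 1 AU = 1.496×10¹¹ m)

d ≈ 1.14 AU

L = 0.520 × 3.828×10²⁶ = 1.99×10²⁶ W.
From T_eq⁴ = L(1−A)/(16πσd²): d = √[L(1−A)/(16πσT_eq⁴)].
d = √[1.99×10²⁶ × 0.74 / (16π × 5.67×10⁻⁸ × (205)⁴)] = 1.71×10¹¹ m = 1.14 AU.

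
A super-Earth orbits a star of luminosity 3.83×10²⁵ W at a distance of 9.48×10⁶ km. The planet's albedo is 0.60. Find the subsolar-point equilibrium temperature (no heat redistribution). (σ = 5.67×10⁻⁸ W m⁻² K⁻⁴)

d = 9.48×10⁶ km = 9.48×10⁹ m.
Flux: S = L/(4πd²) = 3.83×10²⁵/(4π×(9.48×10⁹)²) = 3.39×10⁴ W m⁻².
At the subsolar point the surface absorbs S(1−A) and emits σT⁴ per unit area — no factor of 4, since only the local patch is in balance.
T = [3.39×10⁴ × 0.40 / 5.67×10⁻⁸]^(1/4) = (2.39×10¹¹)^(1/4) = 699 K.

T_ss ≈ 699 K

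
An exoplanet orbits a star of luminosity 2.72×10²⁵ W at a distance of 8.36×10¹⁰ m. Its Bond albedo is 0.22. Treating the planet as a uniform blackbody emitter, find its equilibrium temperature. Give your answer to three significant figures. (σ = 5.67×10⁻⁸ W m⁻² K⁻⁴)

Flux: S = L/(4πd²) = 2.72×10²⁵/(4π×(8.36×10¹⁰)²) = 310 W m⁻².
Energy balance: absorbed = emitted ⇒ πR²·S(1−A) = 4πR²·σT_eq⁴, so T_eq⁴ = S(1−A)/(4σ).
T_eq = [310 × 0.78 / (4 × 5.67×10⁻⁸)]^(1/4) = (1.07×10⁹)^(1/4) = 181 K.

T_eq ≈ 181 K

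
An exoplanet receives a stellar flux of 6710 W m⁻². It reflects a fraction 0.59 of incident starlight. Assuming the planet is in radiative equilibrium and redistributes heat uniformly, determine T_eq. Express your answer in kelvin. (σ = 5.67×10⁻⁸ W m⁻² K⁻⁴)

Energy balance: absorbed = emitted ⇒ πR²·S(1−A) = 4πR²·σT_eq⁴, so T_eq⁴ = S(1−A)/(4σ).
T_eq = [6710 × 0.41 / (4 × 5.67×10⁻⁸)]^(1/4) = (1.21×10¹⁰)^(1/4) = 332 K.

T_eq ≈ 332 K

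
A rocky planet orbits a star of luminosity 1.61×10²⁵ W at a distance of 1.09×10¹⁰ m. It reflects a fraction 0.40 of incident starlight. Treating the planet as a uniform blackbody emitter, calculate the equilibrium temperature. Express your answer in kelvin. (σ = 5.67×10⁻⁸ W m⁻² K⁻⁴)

Flux: S = L/(4πd²) = 1.61×10²⁵/(4π×(1.09×10¹⁰)²) = 1.08×10⁴ W m⁻².
Energy balance: absorbed = emitted ⇒ πR²·S(1−A) = 4πR²·σT_eq⁴, so T_eq⁴ = S(1−A)/(4σ).
T_eq = [1.08×10⁴ × 0.60 / (4 × 5.67×10⁻⁸)]^(1/4) = (2.85×10¹⁰)^(1/4) = 411 K.

T_eq ≈ 411 K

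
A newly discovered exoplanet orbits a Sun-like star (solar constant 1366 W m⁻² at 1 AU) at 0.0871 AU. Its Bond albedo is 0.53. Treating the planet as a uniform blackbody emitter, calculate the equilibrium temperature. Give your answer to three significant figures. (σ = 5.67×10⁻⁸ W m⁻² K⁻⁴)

Flux at 0.0871 AU: S = 1366/0.0871² = 1.80×10⁵ W m⁻².
Energy balance: absorbed = emitted ⇒ πR²·S(1−A) = 4πR²·σT_eq⁴, so T_eq⁴ = S(1−A)/(4σ).
T_eq = [1.80×10⁵ × 0.47 / (4 × 5.67×10⁻⁸)]^(1/4) = (3.73×10¹¹)^(1/4) = 782 K.

T_eq ≈ 782 K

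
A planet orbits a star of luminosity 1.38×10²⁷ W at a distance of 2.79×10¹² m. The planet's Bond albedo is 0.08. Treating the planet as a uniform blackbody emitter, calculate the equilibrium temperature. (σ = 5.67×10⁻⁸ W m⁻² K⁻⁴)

T_eq ≈ 87.0 K

Flux: S = L/(4πd²) = 1.38×10²⁷/(4π×(2.79×10¹²)²) = 14.1 W m⁻².
Energy balance: absorbed = emitted ⇒ πR²·S(1−A) = 4πR²·σT_eq⁴, so T_eq⁴ = S(1−A)/(4σ).
T_eq = [14.1 × 0.92 / (4 × 5.67×10⁻⁸)]^(1/4) = (5.72×10⁷)^(1/4) = 87.0 K.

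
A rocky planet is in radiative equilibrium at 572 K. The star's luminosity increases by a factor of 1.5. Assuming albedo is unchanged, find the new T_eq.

T_eq ≈ 633 K

T_eq ∝ L^(1/4) · d^(−1/2).
T′ = 572 × 1.5^(1/4) = 633 K.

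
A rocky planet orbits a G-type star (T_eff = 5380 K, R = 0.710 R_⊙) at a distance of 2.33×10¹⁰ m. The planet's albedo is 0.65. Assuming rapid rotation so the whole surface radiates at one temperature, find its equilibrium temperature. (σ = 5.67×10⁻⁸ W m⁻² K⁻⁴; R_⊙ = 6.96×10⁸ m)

T_eq ≈ 426 K

R_⋆ = 0.710 × 6.96×10⁸ = 4.94×10⁸ m.
L = 4πR_⋆²σT_⋆⁴ = 4π(4.94×10⁸)² × 5.67×10⁻⁸ × (5380)⁴ = 1.46×10²⁶ W.
S = L/(4πd²) = 2.14×10⁴ W m⁻².
Energy balance: absorbed = emitted ⇒ πR²·S(1−A) = 4πR²·σT_eq⁴, so T_eq⁴ = S(1−A)/(4σ).
T_eq = [2.14×10⁴ × 0.35 / (4 × 5.67×10⁻⁸)]^(1/4) = (3.30×10¹⁰)^(1/4) = 426 K.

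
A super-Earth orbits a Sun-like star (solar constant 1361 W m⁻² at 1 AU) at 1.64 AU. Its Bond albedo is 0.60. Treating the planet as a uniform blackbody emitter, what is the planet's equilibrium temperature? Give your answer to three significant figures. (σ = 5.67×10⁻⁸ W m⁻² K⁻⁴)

T_eq ≈ 173 K

Flux at 1.64 AU: S = 1361/1.64² = 506 W m⁻².
Energy balance: absorbed = emitted ⇒ πR²·S(1−A) = 4πR²·σT_eq⁴, so T_eq⁴ = S(1−A)/(4σ).
T_eq = [506 × 0.40 / (4 × 5.67×10⁻⁸)]^(1/4) = (8.92×10⁸)^(1/4) = 173 K.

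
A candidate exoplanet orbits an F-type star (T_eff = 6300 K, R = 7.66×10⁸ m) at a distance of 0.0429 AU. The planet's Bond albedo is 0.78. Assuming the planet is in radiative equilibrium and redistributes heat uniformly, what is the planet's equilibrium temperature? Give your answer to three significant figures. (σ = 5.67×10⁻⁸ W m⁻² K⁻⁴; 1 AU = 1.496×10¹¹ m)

d = 0.0429 AU = 6.42×10⁹ m.
L = 4πR_⋆²σT_⋆⁴ = 4π(7.66×10⁸)² × 5.67×10⁻⁸ × (6300)⁴ = 6.59×10²⁶ W.
S = L/(4πd²) = 1.27×10⁶ W m⁻².
Energy balance: absorbed = emitted ⇒ πR²·S(1−A) = 4πR²·σT_eq⁴, so T_eq⁴ = S(1−A)/(4σ).
T_eq = [1.27×10⁶ × 0.22 / (4 × 5.67×10⁻⁸)]^(1/4) = (1.23×10¹²)^(1/4) = 1050 K.

T_eq ≈ 1050 K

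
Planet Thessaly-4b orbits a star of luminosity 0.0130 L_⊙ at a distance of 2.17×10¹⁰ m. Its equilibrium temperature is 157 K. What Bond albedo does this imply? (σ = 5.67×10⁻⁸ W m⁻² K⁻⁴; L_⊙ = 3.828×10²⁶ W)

L = 0.0130 × 3.828×10²⁶ = 4.98×10²⁴ W.
Flux: S = L/(4πd²) = 4.98×10²⁴/(4π×(2.17×10¹⁰)²) = 841 W m⁻².
From T_eq⁴ = S(1−A)/(4σ): 1−A = 4σT_eq⁴/S.
1−A = 4 × 5.67×10⁻⁸ × (157)⁴ / 841 = 0.164.

A ≈ 0.84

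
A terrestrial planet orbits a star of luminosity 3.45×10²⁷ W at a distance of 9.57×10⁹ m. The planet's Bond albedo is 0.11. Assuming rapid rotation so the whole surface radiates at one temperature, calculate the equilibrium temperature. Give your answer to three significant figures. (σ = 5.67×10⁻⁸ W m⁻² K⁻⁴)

Flux: S = L/(4πd²) = 3.45×10²⁷/(4π×(9.57×10⁹)²) = 3.00×10⁶ W m⁻².
Energy balance: absorbed = emitted ⇒ πR²·S(1−A) = 4πR²·σT_eq⁴, so T_eq⁴ = S(1−A)/(4σ).
T_eq = [3.00×10⁶ × 0.89 / (4 × 5.67×10⁻⁸)]^(1/4) = (1.18×10¹³)^(1/4) = 1850 K.

T_eq ≈ 1850 K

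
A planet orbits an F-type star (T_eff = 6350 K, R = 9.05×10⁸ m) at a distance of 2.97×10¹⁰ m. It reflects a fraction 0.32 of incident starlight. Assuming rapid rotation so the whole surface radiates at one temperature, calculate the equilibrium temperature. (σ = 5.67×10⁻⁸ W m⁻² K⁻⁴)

T_eq ≈ 712 K

L = 4πR_⋆²σT_⋆⁴ = 4π(9.05×10⁸)² × 5.67×10⁻⁸ × (6350)⁴ = 9.49×10²⁶ W.
S = L/(4πd²) = 8.56×10⁴ W m⁻².
Energy balance: absorbed = emitted ⇒ πR²·S(1−A) = 4πR²·σT_eq⁴, so T_eq⁴ = S(1−A)/(4σ).
T_eq = [8.56×10⁴ × 0.68 / (4 × 5.67×10⁻⁸)]^(1/4) = (2.57×10¹¹)^(1/4) = 712 K.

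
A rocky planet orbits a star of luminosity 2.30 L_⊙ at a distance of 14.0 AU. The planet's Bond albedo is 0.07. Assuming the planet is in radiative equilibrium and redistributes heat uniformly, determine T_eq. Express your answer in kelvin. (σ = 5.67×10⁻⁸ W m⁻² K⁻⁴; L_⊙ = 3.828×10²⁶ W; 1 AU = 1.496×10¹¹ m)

d = 14.0 AU = 2.09×10¹² m.
L = 2.30 × 3.828×10²⁶ = 8.80×10²⁶ W.
Flux: S = L/(4πd²) = 8.80×10²⁶/(4π×(2.09×10¹²)²) = 16.0 W m⁻².
Energy balance: absorbed = emitted ⇒ πR²·S(1−A) = 4πR²·σT_eq⁴, so T_eq⁴ = S(1−A)/(4σ).
T_eq = [16.0 × 0.93 / (4 × 5.67×10⁻⁸)]^(1/4) = (6.55×10⁷)^(1/4) = 90.0 K.

T_eq ≈ 90.0 K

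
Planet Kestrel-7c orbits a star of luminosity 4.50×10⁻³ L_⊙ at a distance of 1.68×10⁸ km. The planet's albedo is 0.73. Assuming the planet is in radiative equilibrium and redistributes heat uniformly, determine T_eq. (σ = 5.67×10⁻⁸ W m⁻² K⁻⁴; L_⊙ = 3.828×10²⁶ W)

d = 1.68×10⁸ km = 1.68×10¹¹ m.
L = 4.50×10⁻³ × 3.828×10²⁶ = 1.72×10²⁴ W.
Flux: S = L/(4πd²) = 1.72×10²⁴/(4π×(1.68×10¹¹)²) = 4.86 W m⁻².
Energy balance: absorbed = emitted ⇒ πR²·S(1−A) = 4πR²·σT_eq⁴, so T_eq⁴ = S(1−A)/(4σ).
T_eq = [4.86 × 0.27 / (4 × 5.67×10⁻⁸)]^(1/4) = (5.78×10⁶)^(1/4) = 49.0 K.

T_eq ≈ 49.0 K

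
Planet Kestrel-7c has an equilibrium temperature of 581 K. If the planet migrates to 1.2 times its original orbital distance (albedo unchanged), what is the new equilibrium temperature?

T_eq ≈ 530 K

T_eq ∝ L^(1/4) · d^(−1/2).
T′ = 581 / 1.2^(1/2) = 530 K.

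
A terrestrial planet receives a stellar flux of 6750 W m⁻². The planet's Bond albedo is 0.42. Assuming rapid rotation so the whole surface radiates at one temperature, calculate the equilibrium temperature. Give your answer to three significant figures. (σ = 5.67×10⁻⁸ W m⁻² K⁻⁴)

Energy balance: absorbed = emitted ⇒ πR²·S(1−A) = 4πR²·σT_eq⁴, so T_eq⁴ = S(1−A)/(4σ).
T_eq = [6750 × 0.58 / (4 × 5.67×10⁻⁸)]^(1/4) = (1.73×10¹⁰)^(1/4) = 362 K.

T_eq ≈ 362 K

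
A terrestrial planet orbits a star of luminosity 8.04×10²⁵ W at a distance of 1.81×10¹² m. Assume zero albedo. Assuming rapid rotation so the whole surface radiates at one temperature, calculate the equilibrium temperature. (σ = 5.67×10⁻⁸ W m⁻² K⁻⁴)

Flux: S = L/(4πd²) = 8.04×10²⁵/(4π×(1.81×10¹²)²) = 1.95 W m⁻².
Energy balance: absorbed = emitted ⇒ πR²·S(1−A) = 4πR²·σT_eq⁴, so T_eq⁴ = S(1−A)/(4σ).
T_eq = [1.95 × 1.00 / (4 × 5.67×10⁻⁸)]^(1/4) = (8.61×10⁶)^(1/4) = 54.2 K.

T_eq ≈ 54.2 K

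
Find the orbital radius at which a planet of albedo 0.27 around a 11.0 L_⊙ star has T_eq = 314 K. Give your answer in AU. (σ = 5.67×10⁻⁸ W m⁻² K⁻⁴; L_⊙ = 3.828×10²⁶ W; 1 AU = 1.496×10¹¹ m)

d ≈ 2.23 AU

L = 11.0 × 3.828×10²⁶ = 4.21×10²⁷ W.
From T_eq⁴ = L(1−A)/(16πσd²): d = √[L(1−A)/(16πσT_eq⁴)].
d = √[4.21×10²⁷ × 0.73 / (16π × 5.67×10⁻⁸ × (314)⁴)] = 3.33×10¹¹ m = 2.23 AU.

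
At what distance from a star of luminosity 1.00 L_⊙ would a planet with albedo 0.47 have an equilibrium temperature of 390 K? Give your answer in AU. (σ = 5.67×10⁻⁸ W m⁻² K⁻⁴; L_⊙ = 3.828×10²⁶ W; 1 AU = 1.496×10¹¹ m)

L = 1.00 × 3.828×10²⁶ = 3.83×10²⁶ W.
From T_eq⁴ = L(1−A)/(16πσd²): d = √[L(1−A)/(16πσT_eq⁴)].
d = √[3.83×10²⁶ × 0.53 / (16π × 5.67×10⁻⁸ × (390)⁴)] = 5.55×10¹⁰ m = 0.371 AU.

d ≈ 0.371 AU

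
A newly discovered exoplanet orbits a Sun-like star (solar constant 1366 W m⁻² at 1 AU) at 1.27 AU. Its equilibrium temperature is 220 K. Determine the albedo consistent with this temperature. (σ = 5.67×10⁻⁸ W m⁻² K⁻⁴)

A ≈ 0.37

Flux at 1.27 AU: S = 1366/1.27² = 847 W m⁻².
From T_eq⁴ = S(1−A)/(4σ): 1−A = 4σT_eq⁴/S.
1−A = 4 × 5.67×10⁻⁸ × (220)⁴ / 847 = 0.627.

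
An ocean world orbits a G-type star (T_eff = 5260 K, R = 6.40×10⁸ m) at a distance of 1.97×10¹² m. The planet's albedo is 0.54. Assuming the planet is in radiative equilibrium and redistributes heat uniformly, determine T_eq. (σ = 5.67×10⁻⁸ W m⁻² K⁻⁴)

L = 4πR_⋆²σT_⋆⁴ = 4π(6.40×10⁸)² × 5.67×10⁻⁸ × (5260)⁴ = 2.23×10²⁶ W.
S = L/(4πd²) = 4.58 W m⁻².
Energy balance: absorbed = emitted ⇒ πR²·S(1−A) = 4πR²·σT_eq⁴, so T_eq⁴ = S(1−A)/(4σ).
T_eq = [4.58 × 0.46 / (4 × 5.67×10⁻⁸)]^(1/4) = (9.29×10⁶)^(1/4) = 55.2 K.

T_eq ≈ 55.2 K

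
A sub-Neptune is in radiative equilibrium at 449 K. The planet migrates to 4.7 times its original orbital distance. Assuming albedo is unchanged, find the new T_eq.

T_eq ≈ 207 K

T_eq ∝ L^(1/4) · d^(−1/2).
T′ = 449 / 4.7^(1/2) = 207 K.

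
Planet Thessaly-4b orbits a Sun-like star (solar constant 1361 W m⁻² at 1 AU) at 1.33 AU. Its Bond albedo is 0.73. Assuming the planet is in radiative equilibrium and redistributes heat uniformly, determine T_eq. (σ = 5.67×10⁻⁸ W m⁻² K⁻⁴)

Flux at 1.33 AU: S = 1361/1.33² = 769 W m⁻².
Energy balance: absorbed = emitted ⇒ πR²·S(1−A) = 4πR²·σT_eq⁴, so T_eq⁴ = S(1−A)/(4σ).
T_eq = [769 × 0.27 / (4 × 5.67×10⁻⁸)]^(1/4) = (9.16×10⁸)^(1/4) = 174 K.

T_eq ≈ 174 K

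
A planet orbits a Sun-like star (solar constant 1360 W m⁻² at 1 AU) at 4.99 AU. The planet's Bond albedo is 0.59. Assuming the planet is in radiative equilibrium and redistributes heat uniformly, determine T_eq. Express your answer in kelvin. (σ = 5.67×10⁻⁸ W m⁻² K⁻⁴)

T_eq ≈ 99.7 K

Flux at 4.99 AU: S = 1360/4.99² = 54.6 W m⁻².
Energy balance: absorbed = emitted ⇒ πR²·S(1−A) = 4πR²·σT_eq⁴, so T_eq⁴ = S(1−A)/(4σ).
T_eq = [54.6 × 0.41 / (4 × 5.67×10⁻⁸)]^(1/4) = (9.87×10⁷)^(1/4) = 99.7 K.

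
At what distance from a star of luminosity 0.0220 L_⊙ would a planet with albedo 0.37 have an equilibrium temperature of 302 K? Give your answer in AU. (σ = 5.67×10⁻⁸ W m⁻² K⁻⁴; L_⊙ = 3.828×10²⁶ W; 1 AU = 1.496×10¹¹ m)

d ≈ 0.100 AU

L = 0.0220 × 3.828×10²⁶ = 8.42×10²⁴ W.
From T_eq⁴ = L(1−A)/(16πσd²): d = √[L(1−A)/(16πσT_eq⁴)].
d = √[8.42×10²⁴ × 0.63 / (16π × 5.67×10⁻⁸ × (302)⁴)] = 1.50×10¹⁰ m = 0.100 AU.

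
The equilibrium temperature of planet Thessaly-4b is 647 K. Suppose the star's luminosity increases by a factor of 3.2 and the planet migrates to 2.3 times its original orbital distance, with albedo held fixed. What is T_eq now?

T_eq ≈ 571 K

T_eq ∝ L^(1/4) · d^(−1/2).
T′ = 647 × 3.2^(1/4) / 2.3^(1/2) = 571 K.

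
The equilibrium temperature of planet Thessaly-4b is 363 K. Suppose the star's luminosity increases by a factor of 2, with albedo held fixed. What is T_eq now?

T_eq ∝ L^(1/4) · d^(−1/2).
T′ = 363 × 2^(1/4) = 432 K.

T_eq ≈ 432 K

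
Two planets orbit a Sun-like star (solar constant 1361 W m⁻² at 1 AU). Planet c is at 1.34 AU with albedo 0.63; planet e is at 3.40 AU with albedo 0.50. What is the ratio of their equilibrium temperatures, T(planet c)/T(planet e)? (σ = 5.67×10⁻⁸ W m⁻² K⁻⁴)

T_eq = [S₀(1−A)/(4σd²)]^(1/4), so T ∝ (1−A)^(1/4) / √d.
T₁ = [1361×0.37/(4×5.67×10⁻⁸×1.34²)]^(1/4) = 187.52 K.
T₂ = [1361×0.50/(4×5.67×10⁻⁸×3.40²)]^(1/4) = 126.93 K.

T₁/T₂ ≈ 1.477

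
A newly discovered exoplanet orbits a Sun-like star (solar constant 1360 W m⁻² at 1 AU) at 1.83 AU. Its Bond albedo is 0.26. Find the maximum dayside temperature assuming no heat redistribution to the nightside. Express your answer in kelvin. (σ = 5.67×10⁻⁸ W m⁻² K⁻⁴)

Flux at 1.83 AU: S = 1360/1.83² = 406 W m⁻².
With no redistribution each surface element balances locally: S(1−A) = σT⁴.
T = [406 × 0.74 / 5.67×10⁻⁸]^(1/4) = (5.30×10⁹)^(1/4) = 270 K.

T_ss ≈ 270 K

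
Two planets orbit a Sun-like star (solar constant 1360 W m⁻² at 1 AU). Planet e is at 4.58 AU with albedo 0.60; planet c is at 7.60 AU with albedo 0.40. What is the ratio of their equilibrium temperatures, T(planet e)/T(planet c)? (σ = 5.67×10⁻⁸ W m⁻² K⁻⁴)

T₁/T₂ ≈ 1.164

T_eq = [S₀(1−A)/(4σd²)]^(1/4), so T ∝ (1−A)^(1/4) / √d.
T₁ = [1360×0.40/(4×5.67×10⁻⁸×4.58²)]^(1/4) = 103.41 K.
T₂ = [1360×0.60/(4×5.67×10⁻⁸×7.60²)]^(1/4) = 88.84 K.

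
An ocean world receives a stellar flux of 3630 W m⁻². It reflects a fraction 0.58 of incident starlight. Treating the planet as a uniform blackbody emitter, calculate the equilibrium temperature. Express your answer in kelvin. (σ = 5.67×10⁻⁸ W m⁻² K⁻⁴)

Energy balance: absorbed = emitted ⇒ πR²·S(1−A) = 4πR²·σT_eq⁴, so T_eq⁴ = S(1−A)/(4σ).
T_eq = [3630 × 0.42 / (4 × 5.67×10⁻⁸)]^(1/4) = (6.72×10⁹)^(1/4) = 286 K.

T_eq ≈ 286 K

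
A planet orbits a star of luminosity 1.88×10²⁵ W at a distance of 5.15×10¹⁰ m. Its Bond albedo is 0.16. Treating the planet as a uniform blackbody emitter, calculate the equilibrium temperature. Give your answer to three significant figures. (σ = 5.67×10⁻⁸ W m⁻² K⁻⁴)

T_eq ≈ 214 K

Flux: S = L/(4πd²) = 1.88×10²⁵/(4π×(5.15×10¹⁰)²) = 564 W m⁻².
Energy balance: absorbed = emitted ⇒ πR²·S(1−A) = 4πR²·σT_eq⁴, so T_eq⁴ = S(1−A)/(4σ).
T_eq = [564 × 0.84 / (4 × 5.67×10⁻⁸)]^(1/4) = (2.09×10⁹)^(1/4) = 214 K.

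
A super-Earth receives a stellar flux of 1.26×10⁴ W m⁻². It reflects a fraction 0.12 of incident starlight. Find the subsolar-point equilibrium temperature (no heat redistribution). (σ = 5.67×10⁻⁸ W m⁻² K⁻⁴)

T_ss ≈ 665 K

At the subsolar point the surface absorbs S(1−A) and emits σT⁴ per unit area — no factor of 4, since only the local patch is in balance.
T = [1.26×10⁴ × 0.88 / 5.67×10⁻⁸]^(1/4) = (1.96×10¹¹)^(1/4) = 665 K.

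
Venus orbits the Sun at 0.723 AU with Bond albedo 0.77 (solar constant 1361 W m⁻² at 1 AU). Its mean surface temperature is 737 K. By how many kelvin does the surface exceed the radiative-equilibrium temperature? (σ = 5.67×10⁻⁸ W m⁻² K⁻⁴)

ΔT ≈ 510.3 K

S = 1361/0.723² = 2604 W m⁻².
T_eq = [S(1−A)/(4σ)]^(1/4) = [2604×0.23/(4×5.67×10⁻⁸)]^(1/4) = 226.7 K.
ΔT = T_surf − T_eq = 737 − 226.7.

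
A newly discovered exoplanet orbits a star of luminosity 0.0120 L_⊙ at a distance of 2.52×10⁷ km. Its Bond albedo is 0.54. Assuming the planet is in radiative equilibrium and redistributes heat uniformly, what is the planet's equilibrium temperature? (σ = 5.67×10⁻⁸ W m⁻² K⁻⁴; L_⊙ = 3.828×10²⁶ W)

d = 2.52×10⁷ km = 2.52×10¹⁰ m.
L = 0.0120 × 3.828×10²⁶ = 4.59×10²⁴ W.
Flux: S = L/(4πd²) = 4.59×10²⁴/(4π×(2.52×10¹⁰)²) = 576 W m⁻².
Energy balance: absorbed = emitted ⇒ πR²·S(1−A) = 4πR²·σT_eq⁴, so T_eq⁴ = S(1−A)/(4σ).
T_eq = [576 × 0.46 / (4 × 5.67×10⁻⁸)]^(1/4) = (1.17×10⁹)^(1/4) = 185 K.

T_eq ≈ 185 K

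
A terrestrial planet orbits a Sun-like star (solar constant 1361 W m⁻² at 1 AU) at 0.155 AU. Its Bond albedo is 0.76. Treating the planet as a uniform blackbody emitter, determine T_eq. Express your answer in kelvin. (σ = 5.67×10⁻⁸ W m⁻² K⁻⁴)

Flux at 0.155 AU: S = 1361/0.155² = 5.66×10⁴ W m⁻².
Energy balance: absorbed = emitted ⇒ πR²·S(1−A) = 4πR²·σT_eq⁴, so T_eq⁴ = S(1−A)/(4σ).
T_eq = [5.66×10⁴ × 0.24 / (4 × 5.67×10⁻⁸)]^(1/4) = (5.99×10¹⁰)^(1/4) = 495 K.

T_eq ≈ 495 K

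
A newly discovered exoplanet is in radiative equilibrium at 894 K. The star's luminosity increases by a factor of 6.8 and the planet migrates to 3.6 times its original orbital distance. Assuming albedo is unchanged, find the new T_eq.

T_eq ∝ L^(1/4) · d^(−1/2).
T′ = 894 × 6.8^(1/4) / 3.6^(1/2) = 761 K.

T_eq ≈ 761 K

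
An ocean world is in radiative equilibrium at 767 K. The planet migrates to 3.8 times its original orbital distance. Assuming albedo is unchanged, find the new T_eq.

T_eq ∝ L^(1/4) · d^(−1/2).
T′ = 767 / 3.8^(1/2) = 393 K.

T_eq ≈ 393 K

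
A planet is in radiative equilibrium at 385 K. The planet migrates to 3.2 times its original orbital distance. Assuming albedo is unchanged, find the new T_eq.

T_eq ∝ L^(1/4) · d^(−1/2).
T′ = 385 / 3.2^(1/2) = 215 K.

T_eq ≈ 215 K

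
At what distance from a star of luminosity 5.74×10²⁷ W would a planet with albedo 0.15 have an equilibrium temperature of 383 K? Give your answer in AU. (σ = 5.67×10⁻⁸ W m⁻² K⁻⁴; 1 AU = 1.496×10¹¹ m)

From T_eq⁴ = L(1−A)/(16πσd²): d = √[L(1−A)/(16πσT_eq⁴)].
d = √[5.74×10²⁷ × 0.85 / (16π × 5.67×10⁻⁸ × (383)⁴)] = 2.82×10¹¹ m = 1.89 AU.

d ≈ 1.89 AU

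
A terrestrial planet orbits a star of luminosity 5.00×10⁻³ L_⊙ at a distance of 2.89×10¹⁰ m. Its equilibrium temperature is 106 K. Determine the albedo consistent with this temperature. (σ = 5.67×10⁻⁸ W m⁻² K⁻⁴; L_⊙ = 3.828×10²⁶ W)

A ≈ 0.84

L = 5.00×10⁻³ × 3.828×10²⁶ = 1.91×10²⁴ W.
Flux: S = L/(4πd²) = 1.91×10²⁴/(4π×(2.89×10¹⁰)²) = 182 W m⁻².
From T_eq⁴ = S(1−A)/(4σ): 1−A = 4σT_eq⁴/S.
1−A = 4 × 5.67×10⁻⁸ × (106)⁴ / 182 = 0.157.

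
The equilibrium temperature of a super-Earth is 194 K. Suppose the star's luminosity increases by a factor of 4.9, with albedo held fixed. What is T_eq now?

T_eq ∝ L^(1/4) · d^(−1/2).
T′ = 194 × 4.9^(1/4) = 289 K.

T_eq ≈ 289 K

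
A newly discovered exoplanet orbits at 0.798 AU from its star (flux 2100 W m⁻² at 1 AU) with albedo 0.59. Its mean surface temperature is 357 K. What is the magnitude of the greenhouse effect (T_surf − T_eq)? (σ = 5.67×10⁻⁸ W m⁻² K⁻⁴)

ΔT ≈ 79.1 K

S = 2100/0.798² = 3298 W m⁻².
T_eq = [S(1−A)/(4σ)]^(1/4) = [3298×0.41/(4×5.67×10⁻⁸)]^(1/4) = 277.9 K.
ΔT = T_surf − T_eq = 357 − 277.9.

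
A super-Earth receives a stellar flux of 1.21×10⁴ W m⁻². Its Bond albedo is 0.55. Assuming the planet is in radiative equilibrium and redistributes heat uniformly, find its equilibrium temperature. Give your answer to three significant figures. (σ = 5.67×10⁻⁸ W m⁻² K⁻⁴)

T_eq ≈ 394 K

Energy balance: absorbed = emitted ⇒ πR²·S(1−A) = 4πR²·σT_eq⁴, so T_eq⁴ = S(1−A)/(4σ).
T_eq = [1.21×10⁴ × 0.45 / (4 × 5.67×10⁻⁸)]^(1/4) = (2.40×10¹⁰)^(1/4) = 394 K.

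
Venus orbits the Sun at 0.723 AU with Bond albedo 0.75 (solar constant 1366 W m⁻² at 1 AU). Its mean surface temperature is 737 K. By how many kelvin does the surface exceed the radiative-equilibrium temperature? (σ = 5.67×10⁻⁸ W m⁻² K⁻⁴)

ΔT ≈ 505.3 K

S = 1366/0.723² = 2613 W m⁻².
T_eq = [S(1−A)/(4σ)]^(1/4) = [2613×0.25/(4×5.67×10⁻⁸)]^(1/4) = 231.7 K.
ΔT = T_surf − T_eq = 737 − 231.7.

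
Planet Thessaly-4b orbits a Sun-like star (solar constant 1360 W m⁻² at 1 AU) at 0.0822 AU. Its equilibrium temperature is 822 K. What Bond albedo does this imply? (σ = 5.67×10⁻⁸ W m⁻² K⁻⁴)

A ≈ 0.49

Flux at 0.0822 AU: S = 1360/0.0822² = 2.01×10⁵ W m⁻².
From T_eq⁴ = S(1−A)/(4σ): 1−A = 4σT_eq⁴/S.
1−A = 4 × 5.67×10⁻⁸ × (822)⁴ / 2.01×10⁵ = 0.514.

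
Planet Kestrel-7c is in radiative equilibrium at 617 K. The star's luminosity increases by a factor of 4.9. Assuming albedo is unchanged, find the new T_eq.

T_eq ≈ 918 K

T_eq ∝ L^(1/4) · d^(−1/2).
T′ = 617 × 4.9^(1/4) = 918 K.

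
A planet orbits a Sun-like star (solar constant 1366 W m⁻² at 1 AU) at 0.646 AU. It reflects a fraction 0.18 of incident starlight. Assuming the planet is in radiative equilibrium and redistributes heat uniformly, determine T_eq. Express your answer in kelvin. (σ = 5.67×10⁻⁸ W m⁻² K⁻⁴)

T_eq ≈ 330 K

Flux at 0.646 AU: S = 1366/0.646² = 3270 W m⁻².
Energy balance: absorbed = emitted ⇒ πR²·S(1−A) = 4πR²·σT_eq⁴, so T_eq⁴ = S(1−A)/(4σ).
T_eq = [3270 × 0.82 / (4 × 5.67×10⁻⁸)]^(1/4) = (1.18×10¹⁰)^(1/4) = 330 K.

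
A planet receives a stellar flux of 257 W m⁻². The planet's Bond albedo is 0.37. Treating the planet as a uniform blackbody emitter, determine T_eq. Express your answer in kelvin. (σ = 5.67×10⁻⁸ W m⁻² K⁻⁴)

T_eq ≈ 163 K

Energy balance: absorbed = emitted ⇒ πR²·S(1−A) = 4πR²·σT_eq⁴, so T_eq⁴ = S(1−A)/(4σ).
T_eq = [257 × 0.63 / (4 × 5.67×10⁻⁸)]^(1/4) = (7.14×10⁸)^(1/4) = 163 K.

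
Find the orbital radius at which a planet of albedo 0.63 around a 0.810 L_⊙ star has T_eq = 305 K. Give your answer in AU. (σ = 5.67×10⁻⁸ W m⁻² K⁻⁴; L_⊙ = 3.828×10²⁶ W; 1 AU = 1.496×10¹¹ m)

d ≈ 0.456 AU

L = 0.810 × 3.828×10²⁶ = 3.10×10²⁶ W.
From T_eq⁴ = L(1−A)/(16πσd²): d = √[L(1−A)/(16πσT_eq⁴)].
d = √[3.10×10²⁶ × 0.37 / (16π × 5.67×10⁻⁸ × (305)⁴)] = 6.82×10¹⁰ m = 0.456 AU.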